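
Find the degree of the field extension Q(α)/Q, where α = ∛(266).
[Q(α):Q] = 3

The minimal polynomial of α is x^3 - 266, irreducible over Q since 266 is not a perfect cube (so x^3 - 266 has no rational root). Hence [Q(α):Q] = deg(m_α) = 3.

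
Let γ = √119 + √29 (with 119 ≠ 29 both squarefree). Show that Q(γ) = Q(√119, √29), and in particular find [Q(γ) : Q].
[Q(γ) : Q] = 4 (equivalently, Q(γ) = Q(√119, √29))

Obviously Q(γ) ⊆ Q(√119, √29), and [Q(√119, √29):Q] = 4 (since 119, 29 are distinct squarefree integers > 1 with 3451 not a perfect square). To show equality we compute the minimal polynomial of γ. From γ = √119 + √29: γ^2 = 119 + 2√(3451) + 29 = 148 + 2√(3451), so γ^2 - 148 = 2√(3451); squaring, (γ^2 - 148)^2 = 4·3451, i.e. γ^4 - 296γ^2 + 21904 - 13804 = 0, i.e. γ^4 - 296γ^2 + 8100 = 0. So γ is a root of x^4 - 296x^2 + 8100. This polynomial is irreducible over Q: it has no rational root (each ±√119 ± √29 is irrational), and any factorization into two quadratics over Q would force √(3451) ∈ Q (pairing opposite roots) or √119, √29 ∈ Q (other pairings), all impossible. Hence [Q(γ):Q] = 4 = [Q(√119, √29):Q], so Q(γ) = Q(√119, √29).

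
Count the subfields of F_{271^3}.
F_{271^3} has 2 subfields

The subfields of F_{p^n} are exactly the fields F_{p^d} for d | n (each is the fixed field of the unique index-d subgroup of Gal(F_{p^n}/F_p) ≅ Z/nZ). The divisors of n = 3 are {1, 3}, giving 2 subfields: F_{271^1}, F_{271^3}.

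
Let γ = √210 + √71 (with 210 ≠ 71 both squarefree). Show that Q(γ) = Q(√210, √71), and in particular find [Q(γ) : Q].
[Q(γ) : Q] = 4 (equivalently, Q(γ) = Q(√210, √71))

Obviously Q(γ) ⊆ Q(√210, √71), and [Q(√210, √71):Q] = 4 (since 210, 71 are distinct squarefree integers > 1 with 14910 not a perfect square). To show equality we compute the minimal polynomial of γ. From γ = √210 + √71: γ^2 = 210 + 2√(14910) + 71 = 281 + 2√(14910), so γ^2 - 281 = 2√(14910); squaring, (γ^2 - 281)^2 = 4·14910, i.e. γ^4 - 562γ^2 + 78961 - 59640 = 0, i.e. γ^4 - 562γ^2 + 19321 = 0. So γ is a root of x^4 - 562x^2 + 19321. This polynomial is irreducible over Q: it has no rational root (each ±√210 ± √71 is irrational), and any factorization into two quadratics over Q would force √(14910) ∈ Q (pairing opposite roots) or √210, √71 ∈ Q (other pairings), all impossible. Hence [Q(γ):Q] = 4 = [Q(√210, √71):Q], so Q(γ) = Q(√210, √71).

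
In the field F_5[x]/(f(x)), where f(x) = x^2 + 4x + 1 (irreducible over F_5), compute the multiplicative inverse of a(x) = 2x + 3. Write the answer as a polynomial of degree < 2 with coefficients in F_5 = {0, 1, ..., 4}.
a(x)^(-1) ≡ 2x (mod f(x))

Since f is irreducible over F_5, F_5[x]/(f) is a field and a(x) ≠ 0 has an inverse. Apply the extended Euclidean algorithm to f(x) and a(x) in F_5[x]: f(x) = (3x)·a(x) + (1). The last nonzero remainder is the constant 1 = gcd(f, a) in F_5. Back-substituting through the division chain expresses 1 = s(x)·a(x) + t(x)·f(x) with s(x) ≡ 2x (mod f), so a(x)^(-1) ≡ s(x) = 2x (mod f). Check: (2x + 3)·(2x) = 4x^2 + x ≡ 1 (mod x^2 + 4x + 1).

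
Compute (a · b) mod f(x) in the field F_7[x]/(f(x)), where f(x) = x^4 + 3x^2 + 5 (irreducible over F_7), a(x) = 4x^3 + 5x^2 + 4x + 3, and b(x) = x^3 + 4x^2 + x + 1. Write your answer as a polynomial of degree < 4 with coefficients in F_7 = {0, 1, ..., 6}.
a · b ≡ 2x^2 (mod f(x))

Multiply in F_7[x]: a(x)·b(x) = (4x^3 + 5x^2 + 4x + 3)·(x^3 + 4x^2 + x + 1) = 4x^6 + 3. This has degree ≥ 4, so divide by f(x) over F_7: 4x^6 + 3 = (4x^2 + 2)·(x^4 + 3x^2 + 5) + (2x^2). Hence a·b ≡ 2x^2 (mod f). (F_7[x]/(f) is a field with 7^4 = 2401 elements since f is irreducible of degree 4.)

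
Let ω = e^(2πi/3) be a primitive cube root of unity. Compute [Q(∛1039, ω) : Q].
[Q(∛1039, ω) : Q] = 6

[Q(∛1039):Q] = 3 (min poly x^3 - 1039, irreducible since 1039 is not a perfect cube). [Q(ω):Q] = 2 (min poly x^2 + x + 1). Since Q(∛1039) ⊂ R and ω ∉ R, we have ω ∉ Q(∛1039), so x^2 + x + 1 remains irreducible over Q(∛1039) and [Q(∛1039, ω) : Q(∛1039)] = 2. By the tower law, [Q(∛1039, ω) : Q] = 3 · 2 = 6. (In fact Q(∛1039, ω) is the splitting field of x^3 - 1039 over Q.)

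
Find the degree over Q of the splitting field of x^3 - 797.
[K : Q] = 6

The roots of x^3 - 797 are ∛797, ω∛797, ω^2∛797 where ω = e^(2πi/3) is a primitive cube root of unity, so K = Q(∛797, ω). Now [Q(∛797):Q] = 3 (since 797 is not a perfect cube, x^3 - 797 is irreducible) and [Q(ω):Q] = 2. Both 2 and 3 divide [K:Q], and [K:Q] ≤ 3·2 = 6, so [K:Q] = 6. (Equivalently: Q(∛797) ⊂ R but ω ∉ R, so [K : Q(∛797)] = 2.)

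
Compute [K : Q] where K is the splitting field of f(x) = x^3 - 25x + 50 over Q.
[K : Q] = 6

By the rational root test, any rational root of the monic integer polynomial f(x) = x^3 - 25x + 50 must be an integer dividing the constant term 50, i.e. one of ±{1, 2, 5, 10, 25, 50}. Evaluating: f(1) = 26, f(-1) = 74, f(2) = 8, f(-2) = 92, f(5) = 50, f(-5) = 50, f(10) = 800, f(-10) = -700, f(25) = 15050, f(-25) = -14950, f(50) = 123800, f(-50) = -123700; none is 0, so f has no rational root and is therefore irreducible over Q (a cubic with no linear factor over a field is irreducible). For an irreducible cubic, the Galois group is A_3 or S_3 according as the discriminant disc(f) = -4a^3 - 27b^2 = -4·(-25)^3 - 27·(50)^2 = -5000 is or is not a square in Q. Here disc(f) = -5000 is not a perfect square in Q, so the Galois group of f over Q is not contained in A_3 and must be all of S_3. The splitting field has degree |S_3| = 6 over Q, so [K : Q] = 6.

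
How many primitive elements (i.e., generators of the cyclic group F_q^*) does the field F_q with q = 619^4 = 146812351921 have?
There are φ(146812351920) = 34630778880 primitive elements

F_q^* is cyclic of order q - 1 = 146812351920. A cyclic group of order m has exactly φ(m) generators. Here m = 146812351920 = 2^4 · 3 · 5 · 13 · 31 · 103 · 14737, so the number of primitive elements is φ(146812351920) = 34630778880.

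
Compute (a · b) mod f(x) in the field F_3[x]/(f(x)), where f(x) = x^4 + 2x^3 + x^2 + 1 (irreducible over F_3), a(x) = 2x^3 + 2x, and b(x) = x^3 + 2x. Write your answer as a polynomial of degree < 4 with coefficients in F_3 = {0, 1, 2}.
a · b ≡ x^3 + 2x^2 + x (mod f(x))

Multiply in F_3[x]: a(x)·b(x) = (2x^3 + 2x)·(x^3 + 2x) = 2x^6 + x^2. This has degree ≥ 4, so divide by f(x) over F_3: 2x^6 + x^2 = (2x^2 + 2x)·(x^4 + 2x^3 + x^2 + 1) + (x^3 + 2x^2 + x). Hence a·b ≡ x^3 + 2x^2 + x (mod f). (F_3[x]/(f) is a field with 3^4 = 81 elements since f is irreducible of degree 4.)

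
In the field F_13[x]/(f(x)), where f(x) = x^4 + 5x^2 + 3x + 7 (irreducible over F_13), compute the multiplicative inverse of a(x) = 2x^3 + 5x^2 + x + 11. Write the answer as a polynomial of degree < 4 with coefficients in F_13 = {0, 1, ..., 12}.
a(x)^(-1) ≡ 11x^3 + 12x + 2 (mod f(x))

Since f is irreducible over F_13, F_13[x]/(f) is a field and a(x) ≠ 0 has an inverse. Apply the extended Euclidean algorithm to f(x) and a(x) in F_13[x]: f(x) = (7x + 2)·a(x) + (x^2 + 2x + 11);  a(x) = (2x + 1)·(x^2 + 2x + 11) + (3x);  (x^2 + 2x + 11) = (9x + 5)·(3x) + (11). The last nonzero remainder is the constant 11 = gcd(f, a) in F_13. Back-substituting through the division chain expresses 11 = s(x)·a(x) + t(x)·f(x) with s(x) ≡ 4x^3 + 2x + 9 (mod f), so (4x^3 + 2x + 9)·a(x) ≡ 11 (mod f). Multiplying by 11^(-1) ≡ 6 in F_13 gives a(x)^(-1) ≡ 6·(4x^3 + 2x + 9) ≡ 11x^3 + 12x + 2 (mod f). Check: (2x^3 + 5x^2 + x + 11)·(11x^3 + 12x + 2) = 9x^6 + 3x^5 + 9x^4 + 3x^3 + 9x^2 + 4x + 9 ≡ 1 (mod x^4 + 5x^2 + 3x + 7).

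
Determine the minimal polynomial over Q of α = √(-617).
m_α(x) = x^2 + 617

α satisfies α^2 + 617 = 0, so x^2 + 617 annihilates α. Since d = -617 is squarefree and ≠ 1, it is not a perfect square in Q, so x^2 + 617 has no rational root and is therefore irreducible over Q (a degree-2 polynomial over a field is irreducible iff it has no root). Hence m_α(x) = x^2 + 617.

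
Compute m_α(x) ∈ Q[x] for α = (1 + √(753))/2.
m_α(x) = x^2 - x - 188

From 2α - 1 = √(753), squaring gives (2α - 1)^2 = 753, i.e. 4α^2 - 4α + 1 = 753, so α^2 - α + (1 - 753)/4 = 0. Since 753 ≡ 1 (mod 4), (1 - 753)/4 = -188 ∈ Z. The polynomial x^2 - x - 188 has discriminant 1 - 4·(-188) = 753, which is not a perfect square in Q (d = 753 is squarefree and ≠ 1), so x^2 - x - 188 is irreducible over Q. It is the minimal polynomial of α.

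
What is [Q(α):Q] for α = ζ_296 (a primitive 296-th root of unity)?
[Q(α):Q] = 144

The minimal polynomial of ζ_296 over Q is the 296-th cyclotomic polynomial Φ_296(x), which is irreducible over Q and has degree φ(296) = 144. Hence [Q(α):Q] = φ(296) = 144.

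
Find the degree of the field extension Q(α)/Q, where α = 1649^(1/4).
[Q(α):Q] = 4

α is a root of x^4 - 1649. By Eisenstein's criterion at the prime p = 17 (which divides the constant term 1649 but p^2 = 289 does not, since 1649 is squarefree), x^4 - 1649 is irreducible over Q. Hence [Q(α):Q] = 4.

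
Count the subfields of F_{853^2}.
F_{853^2} has 2 subfields

The subfields of F_{p^n} are exactly the fields F_{p^d} for d | n (each is the fixed field of the unique index-d subgroup of Gal(F_{p^n}/F_p) ≅ Z/nZ). The divisors of n = 2 are {1, 2}, giving 2 subfields: F_{853^1}, F_{853^2}.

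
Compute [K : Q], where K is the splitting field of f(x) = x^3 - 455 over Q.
[K : Q] = 6

The roots of x^3 - 455 are ∛455, ω∛455, ω^2∛455 where ω = e^(2πi/3) is a primitive cube root of unity, so K = Q(∛455, ω). Now [Q(∛455):Q] = 3 (since 455 is not a perfect cube, x^3 - 455 is irreducible) and [Q(ω):Q] = 2. Both 2 and 3 divide [K:Q], and [K:Q] ≤ 3·2 = 6, so [K:Q] = 6. (Equivalently: Q(∛455) ⊂ R but ω ∉ R, so [K : Q(∛455)] = 2.)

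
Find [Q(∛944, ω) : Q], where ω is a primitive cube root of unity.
[Q(∛944, ω) : Q] = 6

[Q(∛944):Q] = 3 (min poly x^3 - 944, irreducible since 944 is not a perfect cube). [Q(ω):Q] = 2 (min poly x^2 + x + 1). Since Q(∛944) ⊂ R and ω ∉ R, we have ω ∉ Q(∛944), so x^2 + x + 1 remains irreducible over Q(∛944) and [Q(∛944, ω) : Q(∛944)] = 2. By the tower law, [Q(∛944, ω) : Q] = 3 · 2 = 6. (In fact Q(∛944, ω) is the splitting field of x^3 - 944 over Q.)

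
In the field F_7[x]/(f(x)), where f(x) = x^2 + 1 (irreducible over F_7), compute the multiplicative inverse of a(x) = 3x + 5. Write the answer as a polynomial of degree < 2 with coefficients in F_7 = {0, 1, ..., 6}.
a(x)^(-1) ≡ 3x + 2 (mod f(x))

Since f is irreducible over F_7, F_7[x]/(f) is a field and a(x) ≠ 0 has an inverse. Apply the extended Euclidean algorithm to f(x) and a(x) in F_7[x]: f(x) = (5x + 1)·a(x) + (3). The last nonzero remainder is the constant 3 = gcd(f, a) in F_7. Back-substituting through the division chain expresses 3 = s(x)·a(x) + t(x)·f(x) with s(x) ≡ 2x + 6 (mod f), so (2x + 6)·a(x) ≡ 3 (mod f). Multiplying by 3^(-1) ≡ 5 in F_7 gives a(x)^(-1) ≡ 5·(2x + 6) ≡ 3x + 2 (mod f). Check: (3x + 5)·(3x + 2) = 2x^2 + 3 ≡ 1 (mod x^2 + 1).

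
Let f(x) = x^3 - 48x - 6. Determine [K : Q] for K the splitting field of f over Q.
[K : Q] = 6

By the rational root test, any rational root of the monic integer polynomial f(x) = x^3 - 48x - 6 must be an integer dividing the constant term -6, i.e. one of ±{1, 2, 3, 6}. Evaluating: f(1) = -53, f(-1) = 41, f(2) = -94, f(-2) = 82, f(3) = -123, f(-3) = 111, f(6) = -78, f(-6) = 66; none is 0, so f has no rational root and is therefore irreducible over Q (a cubic with no linear factor over a field is irreducible). For an irreducible cubic, the Galois group is A_3 or S_3 according as the discriminant disc(f) = -4a^3 - 27b^2 = -4·(-48)^3 - 27·(-6)^2 = 441396 is or is not a square in Q. Here disc(f) = 441396 is not a perfect square in Q, so the Galois group of f over Q is not contained in A_3 and must be all of S_3. The splitting field has degree |S_3| = 6 over Q, so [K : Q] = 6.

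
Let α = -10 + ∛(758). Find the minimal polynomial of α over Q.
m_α(x) = x^3 + 30x^2 + 300x + 242

Set β = α + 10 = ∛(758), so β^3 = 758. Then (α + 10)^3 - 758 = 0, i.e. α is a root of g(x) = (x + 10)^3 - 758 = x^3 + 30x^2 + 300x + 242. Since g(x) = h(x + 10) where h(x) = x^3 - 758, and h is irreducible over Q (because 758 is not a perfect cube, so h has no rational root, and a monic cubic with no rational root is irreducible), g is also irreducible (irreducibility is preserved under the substitution x → x + 10). Hence m_α(x) = x^3 + 30x^2 + 300x + 242.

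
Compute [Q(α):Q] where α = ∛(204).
[Q(α):Q] = 3

The minimal polynomial of α is x^3 - 204, irreducible over Q since 204 is not a perfect cube (so x^3 - 204 has no rational root). Hence [Q(α):Q] = deg(m_α) = 3.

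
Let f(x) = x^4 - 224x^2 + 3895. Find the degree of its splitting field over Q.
[K : Q] = 4

Solving the quadratic in x^2: x^2 = (224 ± √(224^2 - 4·3895))/2 = (224 ± √34596)/2 = (224 ± 186)/2, giving x^2 = 205 or x^2 = 19. So f(x) = (x^2 - 205)(x^2 - 19) and the roots of f are ±√205, ±√19. Hence the splitting field is K = Q(√205, √19). Since 205 and 19 are distinct squarefree integers > 1, their product 3895 is not a perfect square, so √19 ∉ Q(√205). By the tower law [K:Q] = [Q(√205,√19):Q(√205)] · [Q(√205):Q] = 2 · 2 = 4.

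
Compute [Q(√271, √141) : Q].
[Q(√271, √141) : Q] = 4

[Q(√271):Q] = 2 (min poly x^2 - 271, irreducible since 271 is squarefree > 1). For the top step, suppose √141 ∈ Q(√271), say √141 = c + d√271 with c, d ∈ Q. Squaring: 141 = c^2 + 271d^2 + 2cd√271. Since √271 ∉ Q this forces 2cd = 0. If d = 0 then √141 = c ∈ Q, contradicting 141 squarefree > 1. If c = 0 then 141 = 271d^2, so 271·141 = (271d)^2 is a perfect square in Q — but 271·141 = 38211 is not a perfect square (since 271 and 141 are distinct squarefree integers). Contradiction. Hence √141 ∉ Q(√271), so x^2 - 141 stays irreducible over Q(√271) and [Q(√271, √141) : Q(√271)] = 2. By the tower law, [Q(√271, √141) : Q] = 2 · 2 = 4.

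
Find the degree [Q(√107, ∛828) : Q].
[Q(√107, ∛828) : Q] = 6

Let L = Q(√107, ∛828). Since Q(√107) ⊂ L and [Q(√107):Q] = 2, the tower law gives 2 | [L:Q]. Likewise Q(∛828) ⊂ L with [Q(∛828):Q] = 3 (because 828 is not a perfect cube), so 3 | [L:Q]. As gcd(2,3) = 1, [L:Q] is divisible by 6. Conversely L is generated over Q by √107 and ∛828, so [L:Q] ≤ 2·3 = 6. Therefore [Q(√107, ∛828) : Q] = 6.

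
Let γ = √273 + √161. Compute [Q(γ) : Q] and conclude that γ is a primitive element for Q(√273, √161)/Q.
[Q(γ) : Q] = 4 (equivalently, Q(γ) = Q(√273, √161))

Obviously Q(γ) ⊆ Q(√273, √161), and [Q(√273, √161):Q] = 4 (since 273, 161 are distinct squarefree integers > 1 with 43953 not a perfect square). To show equality we compute the minimal polynomial of γ. From γ = √273 + √161: γ^2 = 273 + 2√(43953) + 161 = 434 + 2√(43953), so γ^2 - 434 = 2√(43953); squaring, (γ^2 - 434)^2 = 4·43953, i.e. γ^4 - 868γ^2 + 188356 - 175812 = 0, i.e. γ^4 - 868γ^2 + 12544 = 0. So γ is a root of x^4 - 868x^2 + 12544. This polynomial is irreducible over Q: it has no rational root (each ±√273 ± √161 is irrational), and any factorization into two quadratics over Q would force √(43953) ∈ Q (pairing opposite roots) or √273, √161 ∈ Q (other pairings), all impossible. Hence [Q(γ):Q] = 4 = [Q(√273, √161):Q], so Q(γ) = Q(√273, √161).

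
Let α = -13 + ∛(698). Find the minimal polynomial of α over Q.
m_α(x) = x^3 + 39x^2 + 507x + 1499

Set β = α + 13 = ∛(698), so β^3 = 698. Then (α + 13)^3 - 698 = 0, i.e. α is a root of g(x) = (x + 13)^3 - 698 = x^3 + 39x^2 + 507x + 1499. Since g(x) = h(x + 13) where h(x) = x^3 - 698, and h is irreducible over Q (because 698 is not a perfect cube, so h has no rational root, and a monic cubic with no rational root is irreducible), g is also irreducible (irreducibility is preserved under the substitution x → x + 13). Hence m_α(x) = x^3 + 39x^2 + 507x + 1499.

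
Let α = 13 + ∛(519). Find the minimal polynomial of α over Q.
m_α(x) = x^3 - 39x^2 + 507x - 2716

Set β = α - 13 = ∛(519), so β^3 = 519. Then (α - 13)^3 - 519 = 0, i.e. α is a root of g(x) = (x - 13)^3 - 519 = x^3 - 39x^2 + 507x - 2716. Since g(x) = h(x - 13) where h(x) = x^3 - 519, and h is irreducible over Q (because 519 is not a perfect cube, so h has no rational root, and a monic cubic with no rational root is irreducible), g is also irreducible (irreducibility is preserved under the substitution x → x - 13). Hence m_α(x) = x^3 - 39x^2 + 507x - 2716.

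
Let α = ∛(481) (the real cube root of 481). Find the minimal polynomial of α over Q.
m_α(x) = x^3 - 481

α satisfies α^3 = 481, so x^3 - 481 annihilates α. By the rational root test, a rational root p/q (in lowest terms) of x^3 - 481 would satisfy p^3 = 481 q^3, forcing q = 1 and p^3 = 481; but 481 is not a perfect cube, contradiction. A monic cubic over Q with no rational root is irreducible (any nontrivial factorization would include a linear factor). Hence x^3 - 481 is the minimal polynomial of α, and in particular [Q(α):Q] = 3.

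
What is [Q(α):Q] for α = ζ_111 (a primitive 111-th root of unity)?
[Q(α):Q] = 72

The minimal polynomial of ζ_111 over Q is the 111-th cyclotomic polynomial Φ_111(x), which is irreducible over Q and has degree φ(111) = 72. Hence [Q(α):Q] = φ(111) = 72.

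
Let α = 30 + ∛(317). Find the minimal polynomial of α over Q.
m_α(x) = x^3 - 90x^2 + 2700x - 27317

Set β = α - 30 = ∛(317), so β^3 = 317. Then (α - 30)^3 - 317 = 0, i.e. α is a root of g(x) = (x - 30)^3 - 317 = x^3 - 90x^2 + 2700x - 27317. Since g(x) = h(x - 30) where h(x) = x^3 - 317, and h is irreducible over Q (because 317 is not a perfect cube, so h has no rational root, and a monic cubic with no rational root is irreducible), g is also irreducible (irreducibility is preserved under the substitution x → x - 30). Hence m_α(x) = x^3 - 90x^2 + 2700x - 27317.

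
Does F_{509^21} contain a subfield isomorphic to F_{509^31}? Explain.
No: F_{509^31} is not a subfield of F_{509^21}

F_{p^m} embeds in F_{p^n} iff m | n. Here 31 ∤ 21 (since 21 = 0·31 + 21 with remainder 21 ≠ 0), so F_{509^31} is not a subfield of F_{509^21}. Equivalently: if it were, the tower law would give 31 = [F_{509^31}:F_509] dividing [F_{509^21}:F_509] = 21, contradiction.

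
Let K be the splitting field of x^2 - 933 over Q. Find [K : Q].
[K : Q] = 2

f(x) = x^2 - 933 factors as (x - √933)(x + √933). The splitting field is K = Q(√933). Since 933 is squarefree and > 1, it is not a perfect square, so x^2 - 933 is irreducible over Q and [Q(√933) : Q] = 2. Hence [K : Q] = 2.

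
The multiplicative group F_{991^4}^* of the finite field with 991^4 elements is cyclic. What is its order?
|F_{991^4}^*| = 964483090560

F_{991^4} has 991^4 = 964483090561 elements; its multiplicative group consists of all nonzero elements, so |F_{991^4}^*| = 964483090561 - 1 = 964483090560. (It is cyclic since any finite subgroup of the multiplicative group of a field is cyclic.)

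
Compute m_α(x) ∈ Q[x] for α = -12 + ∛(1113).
m_α(x) = x^3 + 36x^2 + 432x + 615

Set β = α + 12 = ∛(1113), so β^3 = 1113. Then (α + 12)^3 - 1113 = 0, i.e. α is a root of g(x) = (x + 12)^3 - 1113 = x^3 + 36x^2 + 432x + 615. Since g(x) = h(x + 12) where h(x) = x^3 - 1113, and h is irreducible over Q (because 1113 is not a perfect cube, so h has no rational root, and a monic cubic with no rational root is irreducible), g is also irreducible (irreducibility is preserved under the substitution x → x + 12). Hence m_α(x) = x^3 + 36x^2 + 432x + 615.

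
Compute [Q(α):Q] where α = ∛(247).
[Q(α):Q] = 3

The minimal polynomial of α is x^3 - 247, irreducible over Q since 247 is not a perfect cube (so x^3 - 247 has no rational root). Hence [Q(α):Q] = deg(m_α) = 3.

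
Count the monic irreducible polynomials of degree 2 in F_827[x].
There are 341551 monic irreducible polynomials of degree 2 over F_827

Each element of F_{827^2} that lies in no proper subfield is a root of exactly one monic irreducible of degree 2 over F_827, and each such polynomial has 2 distinct roots in F_{827^2}. By Möbius inversion the count is N_827(2) = (1/2) Σ_{d|2} μ(2/d) · 827^d = (1/2)(μ(2)·827^1 + μ(1)·827^2) = 683102/2 = 341551.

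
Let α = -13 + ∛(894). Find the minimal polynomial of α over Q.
m_α(x) = x^3 + 39x^2 + 507x + 1303

Set β = α + 13 = ∛(894), so β^3 = 894. Then (α + 13)^3 - 894 = 0, i.e. α is a root of g(x) = (x + 13)^3 - 894 = x^3 + 39x^2 + 507x + 1303. Since g(x) = h(x + 13) where h(x) = x^3 - 894, and h is irreducible over Q (because 894 is not a perfect cube, so h has no rational root, and a monic cubic with no rational root is irreducible), g is also irreducible (irreducibility is preserved under the substitution x → x + 13). Hence m_α(x) = x^3 + 39x^2 + 507x + 1303.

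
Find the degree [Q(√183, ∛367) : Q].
[Q(√183, ∛367) : Q] = 6

Let L = Q(√183, ∛367). Since Q(√183) ⊂ L and [Q(√183):Q] = 2, the tower law gives 2 | [L:Q]. Likewise Q(∛367) ⊂ L with [Q(∛367):Q] = 3 (because 367 is not a perfect cube), so 3 | [L:Q]. As gcd(2,3) = 1, [L:Q] is divisible by 6. Conversely L is generated over Q by √183 and ∛367, so [L:Q] ≤ 2·3 = 6. Therefore [Q(√183, ∛367) : Q] = 6.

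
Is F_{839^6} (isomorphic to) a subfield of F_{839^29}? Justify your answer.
No: F_{839^6} is not a subfield of F_{839^29}

F_{p^m} embeds in F_{p^n} iff m | n. Here 6 ∤ 29 (since 29 = 4·6 + 5 with remainder 5 ≠ 0), so F_{839^6} is not a subfield of F_{839^29}. Equivalently: if it were, the tower law would give 6 = [F_{839^6}:F_839] dividing [F_{839^29}:F_839] = 29, contradiction.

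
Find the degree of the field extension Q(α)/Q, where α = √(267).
[Q(α):Q] = 2

[Q(α):Q] equals the degree of the minimal polynomial of α. Here α^2 = 267 and x^2 - 267 is irreducible (d = 267 is squarefree, ≠ 1, hence not a square), so deg(m_α) = 2. Thus [Q(α):Q] = 2.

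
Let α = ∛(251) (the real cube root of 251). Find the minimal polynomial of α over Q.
m_α(x) = x^3 - 251

α satisfies α^3 = 251, so x^3 - 251 annihilates α. By the rational root test, a rational root p/q (in lowest terms) of x^3 - 251 would satisfy p^3 = 251 q^3, forcing q = 1 and p^3 = 251; but 251 is not a perfect cube, contradiction. A monic cubic over Q with no rational root is irreducible (any nontrivial factorization would include a linear factor). Hence x^3 - 251 is the minimal polynomial of α, and in particular [Q(α):Q] = 3.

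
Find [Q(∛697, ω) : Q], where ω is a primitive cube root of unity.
[Q(∛697, ω) : Q] = 6

[Q(∛697):Q] = 3 (min poly x^3 - 697, irreducible since 697 is not a perfect cube). [Q(ω):Q] = 2 (min poly x^2 + x + 1). Since Q(∛697) ⊂ R and ω ∉ R, we have ω ∉ Q(∛697), so x^2 + x + 1 remains irreducible over Q(∛697) and [Q(∛697, ω) : Q(∛697)] = 2. By the tower law, [Q(∛697, ω) : Q] = 3 · 2 = 6. (In fact Q(∛697, ω) is the splitting field of x^3 - 697 over Q.)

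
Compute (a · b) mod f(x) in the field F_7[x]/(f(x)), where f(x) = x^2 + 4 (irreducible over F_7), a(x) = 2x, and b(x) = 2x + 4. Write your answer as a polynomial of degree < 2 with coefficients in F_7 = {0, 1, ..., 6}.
a · b ≡ x + 5 (mod f(x))

Multiply in F_7[x]: a(x)·b(x) = (2x)·(2x + 4) = 4x^2 + x. This has degree ≥ 2, so divide by f(x) over F_7: 4x^2 + x = (4)·(x^2 + 4) + (x + 5). Hence a·b ≡ x + 5 (mod f). (F_7[x]/(f) is a field with 7^2 = 49 elements since f is irreducible of degree 2.)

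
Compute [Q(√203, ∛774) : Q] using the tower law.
[Q(√203, ∛774) : Q] = 6

Let L = Q(√203, ∛774). Since Q(√203) ⊂ L and [Q(√203):Q] = 2, the tower law gives 2 | [L:Q]. Likewise Q(∛774) ⊂ L with [Q(∛774):Q] = 3 (because 774 is not a perfect cube), so 3 | [L:Q]. As gcd(2,3) = 1, [L:Q] is divisible by 6. Conversely L is generated over Q by √203 and ∛774, so [L:Q] ≤ 2·3 = 6. Therefore [Q(√203, ∛774) : Q] = 6.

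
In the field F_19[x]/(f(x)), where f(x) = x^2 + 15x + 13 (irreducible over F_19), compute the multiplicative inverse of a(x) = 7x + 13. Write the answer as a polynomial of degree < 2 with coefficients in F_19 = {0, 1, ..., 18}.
a(x)^(-1) ≡ 8x + 2 (mod f(x))

Since f is irreducible over F_19, F_19[x]/(f) is a field and a(x) ≠ 0 has an inverse. Apply the extended Euclidean algorithm to f(x) and a(x) in F_19[x]: f(x) = (11x + 17)·a(x) + (1). The last nonzero remainder is the constant 1 = gcd(f, a) in F_19. Back-substituting through the division chain expresses 1 = s(x)·a(x) + t(x)·f(x) with s(x) ≡ 8x + 2 (mod f), so a(x)^(-1) ≡ s(x) = 8x + 2 (mod f). Check: (7x + 13)·(8x + 2) = 18x^2 + 4x + 7 ≡ 1 (mod x^2 + 15x + 13).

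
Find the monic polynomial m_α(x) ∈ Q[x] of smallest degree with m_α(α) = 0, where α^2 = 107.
m_α(x) = x^2 - 107

α satisfies α^2 - 107 = 0, so x^2 - 107 annihilates α. Since d = 107 is squarefree and ≠ 1, it is not a perfect square in Q, so x^2 - 107 has no rational root and is therefore irreducible over Q (a degree-2 polynomial over a field is irreducible iff it has no root). Hence m_α(x) = x^2 - 107.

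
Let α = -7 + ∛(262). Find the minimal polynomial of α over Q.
m_α(x) = x^3 + 21x^2 + 147x + 81

Set β = α + 7 = ∛(262), so β^3 = 262. Then (α + 7)^3 - 262 = 0, i.e. α is a root of g(x) = (x + 7)^3 - 262 = x^3 + 21x^2 + 147x + 81. Since g(x) = h(x + 7) where h(x) = x^3 - 262, and h is irreducible over Q (because 262 is not a perfect cube, so h has no rational root, and a monic cubic with no rational root is irreducible), g is also irreducible (irreducibility is preserved under the substitution x → x + 7). Hence m_α(x) = x^3 + 21x^2 + 147x + 81.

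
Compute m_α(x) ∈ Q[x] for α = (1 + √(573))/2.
m_α(x) = x^2 - x - 143

From 2α - 1 = √(573), squaring gives (2α - 1)^2 = 573, i.e. 4α^2 - 4α + 1 = 573, so α^2 - α + (1 - 573)/4 = 0. Since 573 ≡ 1 (mod 4), (1 - 573)/4 = -143 ∈ Z. The polynomial x^2 - x - 143 has discriminant 1 - 4·(-143) = 573, which is not a perfect square in Q (d = 573 is squarefree and ≠ 1), so x^2 - x - 143 is irreducible over Q. It is the minimal polynomial of α.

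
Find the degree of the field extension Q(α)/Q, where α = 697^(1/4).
[Q(α):Q] = 4

α is a root of x^4 - 697. By Eisenstein's criterion at the prime p = 17 (which divides the constant term 697 but p^2 = 289 does not, since 697 is squarefree), x^4 - 697 is irreducible over Q. Hence [Q(α):Q] = 4.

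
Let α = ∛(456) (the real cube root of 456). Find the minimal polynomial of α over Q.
m_α(x) = x^3 - 456

α satisfies α^3 = 456, so x^3 - 456 annihilates α. By the rational root test, a rational root p/q (in lowest terms) of x^3 - 456 would satisfy p^3 = 456 q^3, forcing q = 1 and p^3 = 456; but 456 is not a perfect cube, contradiction. A monic cubic over Q with no rational root is irreducible (any nontrivial factorization would include a linear factor). Hence x^3 - 456 is the minimal polynomial of α, and in particular [Q(α):Q] = 3.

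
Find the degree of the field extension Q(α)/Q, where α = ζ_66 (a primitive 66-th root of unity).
[Q(α):Q] = 20

The minimal polynomial of ζ_66 over Q is the 66-th cyclotomic polynomial Φ_66(x), which is irreducible over Q and has degree φ(66) = 20. Hence [Q(α):Q] = φ(66) = 20.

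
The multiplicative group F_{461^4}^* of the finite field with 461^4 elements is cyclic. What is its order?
|F_{461^4}^*| = 45165175440

F_{461^4} has 461^4 = 45165175441 elements; its multiplicative group consists of all nonzero elements, so |F_{461^4}^*| = 45165175441 - 1 = 45165175440. (It is cyclic since any finite subgroup of the multiplicative group of a field is cyclic.)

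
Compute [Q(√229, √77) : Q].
[Q(√229, √77) : Q] = 4

[Q(√229):Q] = 2 (min poly x^2 - 229, irreducible since 229 is squarefree > 1). For the top step, suppose √77 ∈ Q(√229), say √77 = c + d√229 with c, d ∈ Q. Squaring: 77 = c^2 + 229d^2 + 2cd√229. Since √229 ∉ Q this forces 2cd = 0. If d = 0 then √77 = c ∈ Q, contradicting 77 squarefree > 1. If c = 0 then 77 = 229d^2, so 229·77 = (229d)^2 is a perfect square in Q — but 229·77 = 17633 is not a perfect square (since 229 and 77 are distinct squarefree integers). Contradiction. Hence √77 ∉ Q(√229), so x^2 - 77 stays irreducible over Q(√229) and [Q(√229, √77) : Q(√229)] = 2. By the tower law, [Q(√229, √77) : Q] = 2 · 2 = 4.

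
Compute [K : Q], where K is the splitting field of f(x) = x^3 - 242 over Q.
[K : Q] = 6

The roots of x^3 - 242 are ∛242, ω∛242, ω^2∛242 where ω = e^(2πi/3) is a primitive cube root of unity, so K = Q(∛242, ω). Now [Q(∛242):Q] = 3 (since 242 is not a perfect cube, x^3 - 242 is irreducible) and [Q(ω):Q] = 2. Both 2 and 3 divide [K:Q], and [K:Q] ≤ 3·2 = 6, so [K:Q] = 6. (Equivalently: Q(∛242) ⊂ R but ω ∉ R, so [K : Q(∛242)] = 2.)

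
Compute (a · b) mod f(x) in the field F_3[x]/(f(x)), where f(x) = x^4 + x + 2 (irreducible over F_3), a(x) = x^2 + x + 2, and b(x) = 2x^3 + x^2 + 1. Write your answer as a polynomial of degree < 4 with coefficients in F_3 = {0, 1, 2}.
a · b ≡ 2x^3 + x^2 + 2 (mod f(x))

Multiply in F_3[x]: a(x)·b(x) = (x^2 + x + 2)·(2x^3 + x^2 + 1) = 2x^5 + 2x^3 + x + 2. This has degree ≥ 4, so divide by f(x) over F_3: 2x^5 + 2x^3 + x + 2 = (2x)·(x^4 + x + 2) + (2x^3 + x^2 + 2). Hence a·b ≡ 2x^3 + x^2 + 2 (mod f). (F_3[x]/(f) is a field with 3^4 = 81 elements since f is irreducible of degree 4.)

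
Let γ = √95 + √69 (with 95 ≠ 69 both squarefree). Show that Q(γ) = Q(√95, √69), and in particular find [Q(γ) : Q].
[Q(γ) : Q] = 4 (equivalently, Q(γ) = Q(√95, √69))

Obviously Q(γ) ⊆ Q(√95, √69), and [Q(√95, √69):Q] = 4 (since 95, 69 are distinct squarefree integers > 1 with 6555 not a perfect square). To show equality we compute the minimal polynomial of γ. From γ = √95 + √69: γ^2 = 95 + 2√(6555) + 69 = 164 + 2√(6555), so γ^2 - 164 = 2√(6555); squaring, (γ^2 - 164)^2 = 4·6555, i.e. γ^4 - 328γ^2 + 26896 - 26220 = 0, i.e. γ^4 - 328γ^2 + 676 = 0. So γ is a root of x^4 - 328x^2 + 676. This polynomial is irreducible over Q: it has no rational root (each ±√95 ± √69 is irrational), and any factorization into two quadratics over Q would force √(6555) ∈ Q (pairing opposite roots) or √95, √69 ∈ Q (other pairings), all impossible. Hence [Q(γ):Q] = 4 = [Q(√95, √69):Q], so Q(γ) = Q(√95, √69).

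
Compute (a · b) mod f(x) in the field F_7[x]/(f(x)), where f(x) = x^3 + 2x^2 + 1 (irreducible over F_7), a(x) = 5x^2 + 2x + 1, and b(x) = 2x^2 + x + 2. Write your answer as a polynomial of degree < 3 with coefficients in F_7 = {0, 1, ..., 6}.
a · b ≡ x^2 + 2x + 6 (mod f(x))

Multiply in F_7[x]: a(x)·b(x) = (5x^2 + 2x + 1)·(2x^2 + x + 2) = 3x^4 + 2x^3 + 5x + 2. This has degree ≥ 3, so divide by f(x) over F_7: 3x^4 + 2x^3 + 5x + 2 = (3x + 3)·(x^3 + 2x^2 + 1) + (x^2 + 2x + 6). Hence a·b ≡ x^2 + 2x + 6 (mod f). (F_7[x]/(f) is a field with 7^3 = 343 elements since f is irreducible of degree 3.)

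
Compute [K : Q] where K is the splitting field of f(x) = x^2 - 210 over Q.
[K : Q] = 2

f(x) = x^2 - 210 factors as (x - √210)(x + √210). The splitting field is K = Q(√210). Since 210 is squarefree and > 1, it is not a perfect square, so x^2 - 210 is irreducible over Q and [Q(√210) : Q] = 2. Hence [K : Q] = 2.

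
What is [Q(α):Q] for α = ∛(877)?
[Q(α):Q] = 3

The minimal polynomial of α is x^3 - 877, irreducible over Q since 877 is not a perfect cube (so x^3 - 877 has no rational root). Hence [Q(α):Q] = deg(m_α) = 3.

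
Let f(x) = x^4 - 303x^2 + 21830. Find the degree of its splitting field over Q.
[K : Q] = 4

Solving the quadratic in x^2: x^2 = (303 ± √(303^2 - 4·21830))/2 = (303 ± √4489)/2 = (303 ± 67)/2, giving x^2 = 118 or x^2 = 185. So f(x) = (x^2 - 118)(x^2 - 185) and the roots of f are ±√118, ±√185. Hence the splitting field is K = Q(√118, √185). Since 118 and 185 are distinct squarefree integers > 1, their product 21830 is not a perfect square, so √185 ∉ Q(√118). By the tower law [K:Q] = [Q(√118,√185):Q(√118)] · [Q(√118):Q] = 2 · 2 = 4.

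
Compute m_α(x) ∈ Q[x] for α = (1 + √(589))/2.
m_α(x) = x^2 - x - 147

From 2α - 1 = √(589), squaring gives (2α - 1)^2 = 589, i.e. 4α^2 - 4α + 1 = 589, so α^2 - α + (1 - 589)/4 = 0. Since 589 ≡ 1 (mod 4), (1 - 589)/4 = -147 ∈ Z. The polynomial x^2 - x - 147 has discriminant 1 - 4·(-147) = 589, which is not a perfect square in Q (d = 589 is squarefree and ≠ 1), so x^2 - x - 147 is irreducible over Q. It is the minimal polynomial of α.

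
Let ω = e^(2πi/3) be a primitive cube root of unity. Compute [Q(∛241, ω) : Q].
[Q(∛241, ω) : Q] = 6

[Q(∛241):Q] = 3 (min poly x^3 - 241, irreducible since 241 is not a perfect cube). [Q(ω):Q] = 2 (min poly x^2 + x + 1). Since Q(∛241) ⊂ R and ω ∉ R, we have ω ∉ Q(∛241), so x^2 + x + 1 remains irreducible over Q(∛241) and [Q(∛241, ω) : Q(∛241)] = 2. By the tower law, [Q(∛241, ω) : Q] = 3 · 2 = 6. (In fact Q(∛241, ω) is the splitting field of x^3 - 241 over Q.)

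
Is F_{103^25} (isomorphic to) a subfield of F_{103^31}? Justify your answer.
No: F_{103^25} is not a subfield of F_{103^31}

F_{p^m} embeds in F_{p^n} iff m | n. Here 25 ∤ 31 (since 31 = 1·25 + 6 with remainder 6 ≠ 0), so F_{103^25} is not a subfield of F_{103^31}. Equivalently: if it were, the tower law would give 25 = [F_{103^25}:F_103] dividing [F_{103^31}:F_103] = 31, contradiction.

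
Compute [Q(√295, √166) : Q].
[Q(√295, √166) : Q] = 4

[Q(√295):Q] = 2 (min poly x^2 - 295, irreducible since 295 is squarefree > 1). For the top step, suppose √166 ∈ Q(√295), say √166 = c + d√295 with c, d ∈ Q. Squaring: 166 = c^2 + 295d^2 + 2cd√295. Since √295 ∉ Q this forces 2cd = 0. If d = 0 then √166 = c ∈ Q, contradicting 166 squarefree > 1. If c = 0 then 166 = 295d^2, so 295·166 = (295d)^2 is a perfect square in Q — but 295·166 = 48970 is not a perfect square (since 295 and 166 are distinct squarefree integers). Contradiction. Hence √166 ∉ Q(√295), so x^2 - 166 stays irreducible over Q(√295) and [Q(√295, √166) : Q(√295)] = 2. By the tower law, [Q(√295, √166) : Q] = 2 · 2 = 4.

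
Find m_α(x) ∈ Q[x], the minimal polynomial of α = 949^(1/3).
m_α(x) = x^3 - 949

α satisfies α^3 = 949, so x^3 - 949 annihilates α. By the rational root test, a rational root p/q (in lowest terms) of x^3 - 949 would satisfy p^3 = 949 q^3, forcing q = 1 and p^3 = 949; but 949 is not a perfect cube, contradiction. A monic cubic over Q with no rational root is irreducible (any nontrivial factorization would include a linear factor). Hence x^3 - 949 is the minimal polynomial of α, and in particular [Q(α):Q] = 3.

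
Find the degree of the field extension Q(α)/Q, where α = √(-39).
[Q(α):Q] = 2

[Q(α):Q] equals the degree of the minimal polynomial of α. Here α^2 = -39 and x^2 + 39 is irreducible (d = -39 is squarefree, ≠ 1, hence not a square), so deg(m_α) = 2. Thus [Q(α):Q] = 2.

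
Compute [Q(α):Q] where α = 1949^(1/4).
[Q(α):Q] = 4

α is a root of x^4 - 1949. By Eisenstein's criterion at the prime p = 1949 (which divides the constant term 1949 but p^2 = 3798601 does not, since 1949 is squarefree), x^4 - 1949 is irreducible over Q. Hence [Q(α):Q] = 4.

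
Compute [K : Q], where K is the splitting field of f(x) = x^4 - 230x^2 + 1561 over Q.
[K : Q] = 4

Solving the quadratic in x^2: x^2 = (230 ± √(230^2 - 4·1561))/2 = (230 ± √46656)/2 = (230 ± 216)/2, giving x^2 = 223 or x^2 = 7. So f(x) = (x^2 - 223)(x^2 - 7) and the roots of f are ±√223, ±√7. Hence the splitting field is K = Q(√223, √7). Since 223 and 7 are distinct squarefree integers > 1, their product 1561 is not a perfect square, so √7 ∉ Q(√223). By the tower law [K:Q] = [Q(√223,√7):Q(√223)] · [Q(√223):Q] = 2 · 2 = 4.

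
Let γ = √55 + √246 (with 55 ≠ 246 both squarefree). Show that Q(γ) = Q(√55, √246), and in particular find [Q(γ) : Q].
[Q(γ) : Q] = 4 (equivalently, Q(γ) = Q(√55, √246))

Obviously Q(γ) ⊆ Q(√55, √246), and [Q(√55, √246):Q] = 4 (since 55, 246 are distinct squarefree integers > 1 with 13530 not a perfect square). To show equality we compute the minimal polynomial of γ. From γ = √55 + √246: γ^2 = 55 + 2√(13530) + 246 = 301 + 2√(13530), so γ^2 - 301 = 2√(13530); squaring, (γ^2 - 301)^2 = 4·13530, i.e. γ^4 - 602γ^2 + 90601 - 54120 = 0, i.e. γ^4 - 602γ^2 + 36481 = 0. So γ is a root of x^4 - 602x^2 + 36481. This polynomial is irreducible over Q: it has no rational root (each ±√55 ± √246 is irrational), and any factorization into two quadratics over Q would force √(13530) ∈ Q (pairing opposite roots) or √55, √246 ∈ Q (other pairings), all impossible. Hence [Q(γ):Q] = 4 = [Q(√55, √246):Q], so Q(γ) = Q(√55, √246).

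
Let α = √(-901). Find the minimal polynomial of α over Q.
m_α(x) = x^2 + 901

α satisfies α^2 + 901 = 0, so x^2 + 901 annihilates α. Since d = -901 is squarefree and ≠ 1, it is not a perfect square in Q, so x^2 + 901 has no rational root and is therefore irreducible over Q (a degree-2 polynomial over a field is irreducible iff it has no root). Hence m_α(x) = x^2 + 901.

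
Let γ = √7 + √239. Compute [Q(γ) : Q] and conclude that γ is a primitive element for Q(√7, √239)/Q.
[Q(γ) : Q] = 4 (equivalently, Q(γ) = Q(√7, √239))

Obviously Q(γ) ⊆ Q(√7, √239), and [Q(√7, √239):Q] = 4 (since 7, 239 are distinct squarefree integers > 1 with 1673 not a perfect square). To show equality we compute the minimal polynomial of γ. From γ = √7 + √239: γ^2 = 7 + 2√(1673) + 239 = 246 + 2√(1673), so γ^2 - 246 = 2√(1673); squaring, (γ^2 - 246)^2 = 4·1673, i.e. γ^4 - 492γ^2 + 60516 - 6692 = 0, i.e. γ^4 - 492γ^2 + 53824 = 0. So γ is a root of x^4 - 492x^2 + 53824. This polynomial is irreducible over Q: it has no rational root (each ±√7 ± √239 is irrational), and any factorization into two quadratics over Q would force √(1673) ∈ Q (pairing opposite roots) or √7, √239 ∈ Q (other pairings), all impossible. Hence [Q(γ):Q] = 4 = [Q(√7, √239):Q], so Q(γ) = Q(√7, √239).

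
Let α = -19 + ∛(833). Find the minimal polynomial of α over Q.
m_α(x) = x^3 + 57x^2 + 1083x + 6026

Set β = α + 19 = ∛(833), so β^3 = 833. Then (α + 19)^3 - 833 = 0, i.e. α is a root of g(x) = (x + 19)^3 - 833 = x^3 + 57x^2 + 1083x + 6026. Since g(x) = h(x + 19) where h(x) = x^3 - 833, and h is irreducible over Q (because 833 is not a perfect cube, so h has no rational root, and a monic cubic with no rational root is irreducible), g is also irreducible (irreducibility is preserved under the substitution x → x + 19). Hence m_α(x) = x^3 + 57x^2 + 1083x + 6026.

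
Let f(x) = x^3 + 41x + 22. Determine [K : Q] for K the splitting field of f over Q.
[K : Q] = 6

By the rational root test, any rational root of the monic integer polynomial f(x) = x^3 + 41x + 22 must be an integer dividing the constant term 22, i.e. one of ±{1, 2, 11, 22}. Evaluating: f(1) = 64, f(-1) = -20, f(2) = 112, f(-2) = -68, f(11) = 1804, f(-11) = -1760, f(22) = 11572, f(-22) = -11528; none is 0, so f has no rational root and is therefore irreducible over Q (a cubic with no linear factor over a field is irreducible). For an irreducible cubic, the Galois group is A_3 or S_3 according as the discriminant disc(f) = -4a^3 - 27b^2 = -4·(41)^3 - 27·(22)^2 = -288752 is or is not a square in Q. Here disc(f) = -288752 is not a perfect square in Q, so the Galois group of f over Q is not contained in A_3 and must be all of S_3. The splitting field has degree |S_3| = 6 over Q, so [K : Q] = 6.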